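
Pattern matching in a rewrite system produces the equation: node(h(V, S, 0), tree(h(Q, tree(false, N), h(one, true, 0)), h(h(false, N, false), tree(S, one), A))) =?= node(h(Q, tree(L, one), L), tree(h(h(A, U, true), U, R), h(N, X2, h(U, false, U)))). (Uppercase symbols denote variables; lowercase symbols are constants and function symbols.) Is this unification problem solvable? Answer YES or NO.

NO

Decompose node/2: h(V, S, 0) =?= h(Q, tree(L, one), L),  tree(h(Q, tree(false, N), h(one, true, 0)), h(h(false, N, false), tree(S, one), A)) =?= tree(h(h(A, U, true), U, R), h(N, X2, h(U, false, U))).
Decompose h/3: V =?= Q,  S =?= tree(L, one),  0 =?= L.
Bind V := Q; no other remaining equation mentions V.
Bind S := tree(L, one); substituting into the one remaining equation that mentions S gives: tree(h(Q, tree(false, N), h(one, true, 0)), h(h(false, N, false), tree(tree(L, one), one), A)) =?= tree(h(h(A, U, true), U, R), h(N, X2, h(U, false, U))).
Bind L := 0; substituting into the remaining equation gives: tree(h(Q, tree(false, N), h(one, true, 0)), h(h(false, N, false), tree(tree(0, one), one), A)) =?= tree(h(h(A, U, true), U, R), h(N, X2, h(U, false, U))). Substituting into the earlier binding gives S := tree(0, one).
Decompose tree/2: h(Q, tree(false, N), h(one, true, 0)) =?= h(h(A, U, true), U, R),  h(h(false, N, false), tree(tree(0, one), one), A) =?= h(N, X2, h(U, false, U)).
Decompose h/3: Q =?= h(A, U, true),  tree(false, N) =?= U,  h(one, true, 0) =?= R.
Bind Q := h(A, U, true); no other remaining equation mentions Q. Substituting into the earlier binding gives V := h(A, U, true).
Bind U := tree(false, N); substituting into the one remaining equation that mentions U gives: h(h(false, N, false), tree(tree(0, one), one), A) =?= h(N, X2, h(tree(false, N), false, tree(false, N))). Substituting into the earlier bindings gives V := h(A, tree(false, N), true), Q := h(A, tree(false, N), true).
Bind R := h(one, true, 0); no other remaining equation mentions R.
Decompose h/3: h(false, N, false) =?= N,  tree(tree(0, one), one) =?= X2,  A =?= h(tree(false, N), false, tree(false, N)).
Occurs check fails: N occurs in h(false, N, false); the equation N =?= h(false, N, false) has no finite solution.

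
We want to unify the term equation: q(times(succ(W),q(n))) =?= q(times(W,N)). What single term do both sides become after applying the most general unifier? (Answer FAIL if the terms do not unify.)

Decompose q/1: times(succ(W),q(n)) =?= times(W,N).
Decompose times/2: succ(W) =?= W,  q(n) =?= N.
Occurs check fails: W occurs in succ(W); the equation W =?= succ(W) has no finite solution.

FAIL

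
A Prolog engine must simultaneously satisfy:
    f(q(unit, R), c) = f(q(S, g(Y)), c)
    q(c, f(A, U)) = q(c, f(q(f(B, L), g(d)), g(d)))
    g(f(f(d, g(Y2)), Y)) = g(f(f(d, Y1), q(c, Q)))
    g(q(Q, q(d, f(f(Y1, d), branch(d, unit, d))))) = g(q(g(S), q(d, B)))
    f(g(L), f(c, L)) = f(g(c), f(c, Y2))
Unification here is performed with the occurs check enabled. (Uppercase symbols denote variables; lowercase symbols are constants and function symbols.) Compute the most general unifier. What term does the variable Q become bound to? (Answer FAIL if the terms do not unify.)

Decompose f/2: q(unit, R) = q(S, g(Y)),  c = c.
Decompose q/2: unit = S,  R = g(Y).
Bind S := unit; substituting into the one remaining equation that mentions S gives: g(q(Q, q(d, f(f(Y1, d), branch(d, unit, d))))) = g(q(g(unit), q(d, B))).
Bind R := g(Y); no other remaining equation mentions R.
Delete trivial equation c = c.
Decompose q/2: c = c,  f(A, U) = f(q(f(B, L), g(d)), g(d)).
Delete trivial equation c = c.
Decompose f/2: A = q(f(B, L), g(d)),  U = g(d).
Bind A := q(f(B, L), g(d)); no other remaining equation mentions A.
Bind U := g(d); no other remaining equation mentions U.
Decompose g/1: f(f(d, g(Y2)), Y) = f(f(d, Y1), q(c, Q)).
Decompose f/2: f(d, g(Y2)) = f(d, Y1),  Y = q(c, Q).
Decompose f/2: d = d,  g(Y2) = Y1.
Delete trivial equation d = d.
Bind Y1 := g(Y2); substituting into the one remaining equation that mentions Y1 gives: g(q(Q, q(d, f(f(g(Y2), d), branch(d, unit, d))))) = g(q(g(unit), q(d, B))).
Bind Y := q(c, Q); no other remaining equation mentions Y. Substituting into the earlier binding gives R := g(q(c, Q)).
Decompose g/1: q(Q, q(d, f(f(g(Y2), d), branch(d, unit, d)))) = q(g(unit), q(d, B)).
Decompose q/2: Q = g(unit),  q(d, f(f(g(Y2), d), branch(d, unit, d))) = q(d, B).
Bind Q := g(unit); no other remaining equation mentions Q. Substituting into the earlier bindings gives R := g(q(c, g(unit))), Y := q(c, g(unit)).
Decompose q/2: d = d,  f(f(g(Y2), d), branch(d, unit, d)) = B.
Delete trivial equation d = d.
Bind B := f(f(g(Y2), d), branch(d, unit, d)); no other remaining equation mentions B. Substituting into the earlier binding gives A := q(f(f(f(g(Y2), d), branch(d, unit, d)), L), g(d)).
Decompose f/2: g(L) = g(c),  f(c, L) = f(c, Y2).
Decompose g/1: L = c.
Bind L := c; substituting into the remaining equation gives: f(c, c) = f(c, Y2). Substituting into the earlier binding gives A := q(f(f(f(g(Y2), d), branch(d, unit, d)), c), g(d)).
Decompose f/2: c = c,  c = Y2.
Delete trivial equation c = c.
Bind Y2 := c. Substituting into the earlier bindings gives A := q(f(f(f(g(c), d), branch(d, unit, d)), c), g(d)), Y1 := g(c), B := f(f(g(c), d), branch(d, unit, d)).
MGU = { S = unit, R = g(q(c, g(unit))), A = q(f(f(f(g(c), d), branch(d, unit, d)), c), g(d)), U = g(d), Y1 = g(c), Y = q(c, g(unit)), Q = g(unit), B = f(f(g(c), d), branch(d, unit, d)), L = c, Y2 = c }, so Q = g(unit).

g(unit)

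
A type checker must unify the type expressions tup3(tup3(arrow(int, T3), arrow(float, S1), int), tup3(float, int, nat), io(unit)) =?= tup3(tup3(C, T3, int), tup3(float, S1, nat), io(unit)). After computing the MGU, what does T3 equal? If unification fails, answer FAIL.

Decompose tup3/3: tup3(arrow(int, T3), arrow(float, S1), int) =?= tup3(C, T3, int),  tup3(float, int, nat) =?= tup3(float, S1, nat),  io(unit) =?= io(unit).
Decompose tup3/3: arrow(int, T3) =?= C,  arrow(float, S1) =?= T3,  int =?= int.
Bind C := arrow(int, T3); no other remaining equation mentions C.
Bind T3 := arrow(float, S1); no other remaining equation mentions T3. Substituting into the earlier binding gives C := arrow(int, arrow(float, S1)).
Delete trivial equation int =?= int.
Decompose tup3/3: float =?= float,  int =?= S1,  nat =?= nat.
Delete trivial equation float =?= float.
Bind S1 := int; no other remaining equation mentions S1. Substituting into the earlier bindings gives C := arrow(int, arrow(float, int)), T3 := arrow(float, int).
Delete trivial equation nat =?= nat.
Delete trivial equation io(unit) =?= io(unit).
MGU = { C ↦ arrow(int, arrow(float, int)), T3 ↦ arrow(float, int), S1 ↦ int }, so T3 ↦ arrow(float, int).

arrow(float, int)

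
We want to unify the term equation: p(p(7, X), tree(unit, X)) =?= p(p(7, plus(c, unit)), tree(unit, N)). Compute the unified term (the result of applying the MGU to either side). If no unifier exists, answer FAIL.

p(p(7, plus(c, unit)), tree(unit, plus(c, unit)))

Decompose p/2: p(7, X) =?= p(7, plus(c, unit)),  tree(unit, X) =?= tree(unit, N).
Decompose p/2: 7 =?= 7,  X =?= plus(c, unit).
Delete trivial equation 7 =?= 7.
Bind X := plus(c, unit); substituting into the remaining equation gives: tree(unit, plus(c, unit)) =?= tree(unit, N).
Decompose tree/2: unit =?= unit,  plus(c, unit) =?= N.
Delete trivial equation unit =?= unit.
Bind N := plus(c, unit).
Applying the MGU to either side gives p(p(7, plus(c, unit)), tree(unit, plus(c, unit))).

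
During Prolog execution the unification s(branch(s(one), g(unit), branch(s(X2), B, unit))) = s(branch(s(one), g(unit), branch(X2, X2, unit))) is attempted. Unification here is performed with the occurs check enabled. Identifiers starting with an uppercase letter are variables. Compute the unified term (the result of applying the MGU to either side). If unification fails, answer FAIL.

Decompose s/1: branch(s(one), g(unit), branch(s(X2), B, unit)) = branch(s(one), g(unit), branch(X2, X2, unit)).
Decompose branch/3: s(one) = s(one),  g(unit) = g(unit),  branch(s(X2), B, unit) = branch(X2, X2, unit).
Delete trivial equation s(one) = s(one).
Delete trivial equation g(unit) = g(unit).
Decompose branch/3: s(X2) = X2,  B = X2,  unit = unit.
Occurs check fails: X2 occurs in s(X2); the equation X2 = s(X2) has no finite solution.

FAIL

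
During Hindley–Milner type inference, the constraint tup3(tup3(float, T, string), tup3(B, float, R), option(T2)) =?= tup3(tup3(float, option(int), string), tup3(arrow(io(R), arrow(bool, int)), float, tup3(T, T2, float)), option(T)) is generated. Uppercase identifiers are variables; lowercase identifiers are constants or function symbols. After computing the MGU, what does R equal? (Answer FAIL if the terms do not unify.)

Decompose tup3/3: tup3(float, T, string) =?= tup3(float, option(int), string),  tup3(B, float, R) =?= tup3(arrow(io(R), arrow(bool, int)), float, tup3(T, T2, float)),  option(T2) =?= option(T).
Decompose tup3/3: float =?= float,  T =?= option(int),  string =?= string.
Delete trivial equation float =?= float.
Bind T := option(int); substituting into the 2 remaining equations that mention T gives: tup3(B, float, R) =?= tup3(arrow(io(R), arrow(bool, int)), float, tup3(option(int), T2, float)),  option(T2) =?= option(option(int)).
Delete trivial equation string =?= string.
Decompose tup3/3: B =?= arrow(io(R), arrow(bool, int)),  float =?= float,  R =?= tup3(option(int), T2, float).
Bind B := arrow(io(R), arrow(bool, int)); no other remaining equation mentions B.
Delete trivial equation float =?= float.
Bind R := tup3(option(int), T2, float); no other remaining equation mentions R. Substituting into the earlier binding gives B := arrow(io(tup3(option(int), T2, float)), arrow(bool, int)).
Decompose option/1: T2 =?= option(int).
Bind T2 := option(int). Substituting into the earlier bindings gives B := arrow(io(tup3(option(int), option(int), float)), arrow(bool, int)), R := tup3(option(int), option(int), float).
MGU = { T ↦ option(int), B ↦ arrow(io(tup3(option(int), option(int), float)), arrow(bool, int)), R ↦ tup3(option(int), option(int), float), T2 ↦ option(int) }, so R ↦ tup3(option(int), option(int), float).

tup3(option(int), option(int), float)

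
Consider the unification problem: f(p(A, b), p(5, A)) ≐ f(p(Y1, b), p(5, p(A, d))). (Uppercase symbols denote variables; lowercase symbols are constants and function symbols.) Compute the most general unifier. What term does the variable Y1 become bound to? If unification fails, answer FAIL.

FAIL

Decompose f/2: p(A, b) ≐ p(Y1, b),  p(5, A) ≐ p(5, p(A, d)).
Decompose p/2: A ≐ Y1,  b ≐ b.
Bind A := Y1; substituting into the one remaining equation that mentions A gives: p(5, Y1) ≐ p(5, p(Y1, d)).
Delete trivial equation b ≐ b.
Decompose p/2: 5 ≐ 5,  Y1 ≐ p(Y1, d).
Delete trivial equation 5 ≐ 5.
Occurs check fails: Y1 occurs in p(Y1, d); the equation Y1 ≐ p(Y1, d) has no finite solution.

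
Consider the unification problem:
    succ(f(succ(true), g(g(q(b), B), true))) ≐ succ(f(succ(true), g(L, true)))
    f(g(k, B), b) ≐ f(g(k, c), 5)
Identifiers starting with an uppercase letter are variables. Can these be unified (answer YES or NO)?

Decompose succ/1: f(succ(true), g(g(q(b), B), true)) ≐ f(succ(true), g(L, true)).
Decompose f/2: succ(true) ≐ succ(true),  g(g(q(b), B), true) ≐ g(L, true).
Delete trivial equation succ(true) ≐ succ(true).
Decompose g/2: g(q(b), B) ≐ L,  true ≐ true.
Bind L := g(q(b), B); no other remaining equation mentions L.
Delete trivial equation true ≐ true.
Decompose f/2: g(k, B) ≐ g(k, c),  b ≐ 5.
Decompose g/2: k ≐ k,  B ≐ c.
Delete trivial equation k ≐ k.
Bind B := c; no other remaining equation mentions B. Substituting into the earlier binding gives L := g(q(b), c).
Clash: constants b and 5 differ; no unifier exists.

NO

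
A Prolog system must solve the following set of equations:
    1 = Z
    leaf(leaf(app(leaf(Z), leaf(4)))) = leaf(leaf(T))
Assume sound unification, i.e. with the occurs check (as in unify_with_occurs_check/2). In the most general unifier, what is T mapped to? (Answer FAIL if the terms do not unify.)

Bind Z := 1; substituting into the remaining equation gives: leaf(leaf(app(leaf(1), leaf(4)))) = leaf(leaf(T)).
Decompose leaf/1: leaf(app(leaf(1), leaf(4))) = leaf(T).
Decompose leaf/1: app(leaf(1), leaf(4)) = T.
Bind T := app(leaf(1), leaf(4)).
MGU = { Z -> 1, T -> app(leaf(1), leaf(4)) }, so T -> app(leaf(1), leaf(4)).

app(leaf(1), leaf(4))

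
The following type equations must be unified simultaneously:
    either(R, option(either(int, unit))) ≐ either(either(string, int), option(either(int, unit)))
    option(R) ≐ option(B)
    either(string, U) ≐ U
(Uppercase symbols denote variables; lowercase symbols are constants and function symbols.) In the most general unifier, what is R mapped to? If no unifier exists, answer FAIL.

FAIL

Decompose either/2: R ≐ either(string, int),  option(either(int, unit)) ≐ option(either(int, unit)).
Bind R := either(string, int); substituting into the one remaining equation that mentions R gives: option(either(string, int)) ≐ option(B).
Delete trivial equation option(either(int, unit)) ≐ option(either(int, unit)).
Decompose option/1: either(string, int) ≐ B.
Bind B := either(string, int); no other remaining equation mentions B.
Occurs check fails: U occurs in either(string, U); the equation U ≐ either(string, U) has no finite solution.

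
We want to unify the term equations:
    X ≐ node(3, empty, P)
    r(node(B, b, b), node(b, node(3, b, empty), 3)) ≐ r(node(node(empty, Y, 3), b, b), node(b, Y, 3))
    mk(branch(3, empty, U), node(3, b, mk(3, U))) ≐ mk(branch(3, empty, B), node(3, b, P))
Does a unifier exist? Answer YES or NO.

YES

Bind X := node(3, empty, P); no other remaining equation mentions X.
Decompose r/2: node(B, b, b) ≐ node(node(empty, Y, 3), b, b),  node(b, node(3, b, empty), 3) ≐ node(b, Y, 3).
Decompose node/3: B ≐ node(empty, Y, 3),  b ≐ b,  b ≐ b.
Bind B := node(empty, Y, 3); substituting into the one remaining equation that mentions B gives: mk(branch(3, empty, U), node(3, b, mk(3, U))) ≐ mk(branch(3, empty, node(empty, Y, 3)), node(3, b, P)).
Delete trivial equation b ≐ b.
Delete trivial equation b ≐ b.
Decompose node/3: b ≐ b,  node(3, b, empty) ≐ Y,  3 ≐ 3.
Delete trivial equation b ≐ b.
Bind Y := node(3, b, empty); substituting into the one remaining equation that mentions Y gives: mk(branch(3, empty, U), node(3, b, mk(3, U))) ≐ mk(branch(3, empty, node(empty, node(3, b, empty), 3)), node(3, b, P)). Substituting into the earlier binding gives B := node(empty, node(3, b, empty), 3).
Delete trivial equation 3 ≐ 3.
Decompose mk/2: branch(3, empty, U) ≐ branch(3, empty, node(empty, node(3, b, empty), 3)),  node(3, b, mk(3, U)) ≐ node(3, b, P).
Decompose branch/3: 3 ≐ 3,  empty ≐ empty,  U ≐ node(empty, node(3, b, empty), 3).
Delete trivial equation 3 ≐ 3.
Delete trivial equation empty ≐ empty.
Bind U := node(empty, node(3, b, empty), 3); substituting into the remaining equation gives: node(3, b, mk(3, node(empty, node(3, b, empty), 3))) ≐ node(3, b, P).
Decompose node/3: 3 ≐ 3,  b ≐ b,  mk(3, node(empty, node(3, b, empty), 3)) ≐ P.
Delete trivial equation 3 ≐ 3.
Delete trivial equation b ≐ b.
Bind P := mk(3, node(empty, node(3, b, empty), 3)). Substituting into the earlier binding gives X := node(3, empty, mk(3, node(empty, node(3, b, empty), 3))).
No equations remain and no clash or occurs-check failure arose, so a unifier exists.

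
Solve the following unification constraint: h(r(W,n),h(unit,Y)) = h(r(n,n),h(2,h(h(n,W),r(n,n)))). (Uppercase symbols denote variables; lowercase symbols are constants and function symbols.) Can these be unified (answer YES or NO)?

Decompose h/2: r(W,n) = r(n,n),  h(unit,Y) = h(2,h(h(n,W),r(n,n))).
Decompose r/2: W = n,  n = n.
Bind W := n; substituting into the one remaining equation that mentions W gives: h(unit,Y) = h(2,h(h(n,n),r(n,n))).
Delete trivial equation n = n.
Decompose h/2: unit = 2,  Y = h(h(n,n),r(n,n)).
Clash: constants unit and 2 differ; no unifier exists.

NO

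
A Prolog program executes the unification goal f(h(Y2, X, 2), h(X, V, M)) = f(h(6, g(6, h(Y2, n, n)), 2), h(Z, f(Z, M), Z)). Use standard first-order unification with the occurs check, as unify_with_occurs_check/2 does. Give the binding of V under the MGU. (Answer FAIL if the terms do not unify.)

f(g(6, h(6, n, n)), g(6, h(6, n, n)))

Decompose f/2: h(Y2, X, 2) = h(6, g(6, h(Y2, n, n)), 2),  h(X, V, M) = h(Z, f(Z, M), Z).
Decompose h/3: Y2 = 6,  X = g(6, h(Y2, n, n)),  2 = 2.
Bind Y2 := 6; substituting into the one remaining equation that mentions Y2 gives: X = g(6, h(6, n, n)).
Bind X := g(6, h(6, n, n)); substituting into the one remaining equation that mentions X gives: h(g(6, h(6, n, n)), V, M) = h(Z, f(Z, M), Z).
Delete trivial equation 2 = 2.
Decompose h/3: g(6, h(6, n, n)) = Z,  V = f(Z, M),  M = Z.
Bind Z := g(6, h(6, n, n)); substituting into the remaining equations gives: V = f(g(6, h(6, n, n)), M),  M = g(6, h(6, n, n)).
Bind V := f(g(6, h(6, n, n)), M); no other remaining equation mentions V.
Bind M := g(6, h(6, n, n)). Substituting into the earlier binding gives V := f(g(6, h(6, n, n)), g(6, h(6, n, n))).
MGU = { Y2 = 6, X = g(6, h(6, n, n)), Z = g(6, h(6, n, n)), V = f(g(6, h(6, n, n)), g(6, h(6, n, n))), M = g(6, h(6, n, n)) }, so V = f(g(6, h(6, n, n)), g(6, h(6, n, n))).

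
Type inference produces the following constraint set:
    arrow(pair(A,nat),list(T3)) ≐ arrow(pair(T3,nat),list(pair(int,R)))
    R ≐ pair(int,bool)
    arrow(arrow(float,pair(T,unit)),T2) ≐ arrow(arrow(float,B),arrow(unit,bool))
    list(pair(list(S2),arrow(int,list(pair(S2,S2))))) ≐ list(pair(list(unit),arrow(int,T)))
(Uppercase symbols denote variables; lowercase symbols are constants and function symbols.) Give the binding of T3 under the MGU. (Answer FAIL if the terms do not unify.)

pair(int,pair(int,bool))

Decompose arrow/2: pair(A,nat) ≐ pair(T3,nat),  list(T3) ≐ list(pair(int,R)).
Decompose pair/2: A ≐ T3,  nat ≐ nat.
Bind A := T3; no other remaining equation mentions A.
Delete trivial equation nat ≐ nat.
Decompose list/1: T3 ≐ pair(int,R).
Bind T3 := pair(int,R); no other remaining equation mentions T3. Substituting into the earlier binding gives A := pair(int,R).
Bind R := pair(int,bool); no other remaining equation mentions R. Substituting into the earlier bindings gives A := pair(int,pair(int,bool)), T3 := pair(int,pair(int,bool)).
Decompose arrow/2: arrow(float,pair(T,unit)) ≐ arrow(float,B),  T2 ≐ arrow(unit,bool).
Decompose arrow/2: float ≐ float,  pair(T,unit) ≐ B.
Delete trivial equation float ≐ float.
Bind B := pair(T,unit); no other remaining equation mentions B.
Bind T2 := arrow(unit,bool); no other remaining equation mentions T2.
Decompose list/1: pair(list(S2),arrow(int,list(pair(S2,S2)))) ≐ pair(list(unit),arrow(int,T)).
Decompose pair/2: list(S2) ≐ list(unit),  arrow(int,list(pair(S2,S2))) ≐ arrow(int,T).
Decompose list/1: S2 ≐ unit.
Bind S2 := unit; substituting into the remaining equation gives: arrow(int,list(pair(unit,unit))) ≐ arrow(int,T).
Decompose arrow/2: int ≐ int,  list(pair(unit,unit)) ≐ T.
Delete trivial equation int ≐ int.
Bind T := list(pair(unit,unit)). Substituting into the earlier binding gives B := pair(list(pair(unit,unit)),unit).
MGU = { A ↦ pair(int,pair(int,bool)), T3 ↦ pair(int,pair(int,bool)), R ↦ pair(int,bool), B ↦ pair(list(pair(unit,unit)),unit), T2 ↦ arrow(unit,bool), S2 ↦ unit, T ↦ list(pair(unit,unit)) }, so T3 ↦ pair(int,pair(int,bool)).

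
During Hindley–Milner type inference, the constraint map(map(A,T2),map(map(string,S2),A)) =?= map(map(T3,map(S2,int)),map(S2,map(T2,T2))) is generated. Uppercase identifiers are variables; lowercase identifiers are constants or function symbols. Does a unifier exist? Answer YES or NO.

Decompose map/2: map(A,T2) =?= map(T3,map(S2,int)),  map(map(string,S2),A) =?= map(S2,map(T2,T2)).
Decompose map/2: A =?= T3,  T2 =?= map(S2,int).
Bind A := T3; substituting into the one remaining equation that mentions A gives: map(map(string,S2),T3) =?= map(S2,map(T2,T2)).
Bind T2 := map(S2,int); substituting into the remaining equation gives: map(map(string,S2),T3) =?= map(S2,map(map(S2,int),map(S2,int))).
Decompose map/2: map(string,S2) =?= S2,  T3 =?= map(map(S2,int),map(S2,int)).
Occurs check fails: S2 occurs in map(string,S2); the equation S2 =?= map(string,S2) has no finite solution.

NO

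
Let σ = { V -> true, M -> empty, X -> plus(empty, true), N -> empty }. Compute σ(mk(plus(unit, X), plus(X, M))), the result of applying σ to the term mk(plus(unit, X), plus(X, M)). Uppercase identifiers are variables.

mk(plus(unit, plus(empty, true)), plus(plus(empty, true), empty))

Replace each occurrence of M with empty.
Replace each occurrence of X with plus(empty, true).
Result: mk(plus(unit, plus(empty, true)), plus(plus(empty, true), empty)).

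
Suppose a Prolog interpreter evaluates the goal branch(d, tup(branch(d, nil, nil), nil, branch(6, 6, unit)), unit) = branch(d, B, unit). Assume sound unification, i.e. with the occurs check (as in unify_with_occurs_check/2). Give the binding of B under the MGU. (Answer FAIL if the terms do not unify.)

Decompose branch/3: d = d,  tup(branch(d, nil, nil), nil, branch(6, 6, unit)) = B,  unit = unit.
Delete trivial equation d = d.
Bind B := tup(branch(d, nil, nil), nil, branch(6, 6, unit)); no other remaining equation mentions B.
Delete trivial equation unit = unit.
MGU = { B -> tup(branch(d, nil, nil), nil, branch(6, 6, unit)) }, so B -> tup(branch(d, nil, nil), nil, branch(6, 6, unit)).

tup(branch(d, nil, nil), nil, branch(6, 6, unit))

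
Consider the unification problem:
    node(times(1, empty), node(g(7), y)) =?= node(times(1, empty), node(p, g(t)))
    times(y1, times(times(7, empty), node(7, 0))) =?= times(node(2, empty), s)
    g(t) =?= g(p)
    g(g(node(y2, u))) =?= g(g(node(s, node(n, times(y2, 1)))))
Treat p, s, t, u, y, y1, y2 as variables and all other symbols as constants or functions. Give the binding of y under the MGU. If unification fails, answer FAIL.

Decompose node/2: times(1, empty) =?= times(1, empty),  node(g(7), y) =?= node(p, g(t)).
Delete trivial equation times(1, empty) =?= times(1, empty).
Decompose node/2: g(7) =?= p,  y =?= g(t).
Bind p := g(7); substituting into the one remaining equation that mentions p gives: g(t) =?= g(g(7)).
Bind y := g(t); no other remaining equation mentions y.
Decompose times/2: y1 =?= node(2, empty),  times(times(7, empty), node(7, 0)) =?= s.
Bind y1 := node(2, empty); no other remaining equation mentions y1.
Bind s := times(times(7, empty), node(7, 0)); substituting into the one remaining equation that mentions s gives: g(g(node(y2, u))) =?= g(g(node(times(times(7, empty), node(7, 0)), node(n, times(y2, 1))))).
Decompose g/1: t =?= g(7).
Bind t := g(7); no other remaining equation mentions t. Substituting into the earlier binding gives y := g(g(7)).
Decompose g/1: g(node(y2, u)) =?= g(node(times(times(7, empty), node(7, 0)), node(n, times(y2, 1)))).
Decompose g/1: node(y2, u) =?= node(times(times(7, empty), node(7, 0)), node(n, times(y2, 1))).
Decompose node/2: y2 =?= times(times(7, empty), node(7, 0)),  u =?= node(n, times(y2, 1)).
Bind y2 := times(times(7, empty), node(7, 0)); substituting into the remaining equation gives: u =?= node(n, times(times(times(7, empty), node(7, 0)), 1)).
Bind u := node(n, times(times(times(7, empty), node(7, 0)), 1)).
MGU = { p ↦ g(7), y ↦ g(g(7)), y1 ↦ node(2, empty), s ↦ times(times(7, empty), node(7, 0)), t ↦ g(7), y2 ↦ times(times(7, empty), node(7, 0)), u ↦ node(n, times(times(times(7, empty), node(7, 0)), 1)) }, so y ↦ g(g(7)).

g(g(7))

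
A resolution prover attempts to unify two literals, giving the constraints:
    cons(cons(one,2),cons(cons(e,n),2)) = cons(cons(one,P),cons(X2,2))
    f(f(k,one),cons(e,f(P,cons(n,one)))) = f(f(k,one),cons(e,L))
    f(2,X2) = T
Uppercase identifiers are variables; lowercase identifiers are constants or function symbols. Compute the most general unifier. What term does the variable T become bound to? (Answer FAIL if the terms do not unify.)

f(2,cons(e,n))

Decompose cons/2: cons(one,2) = cons(one,P),  cons(cons(e,n),2) = cons(X2,2).
Decompose cons/2: one = one,  2 = P.
Delete trivial equation one = one.
Bind P := 2; substituting into the one remaining equation that mentions P gives: f(f(k,one),cons(e,f(2,cons(n,one)))) = f(f(k,one),cons(e,L)).
Decompose cons/2: cons(e,n) = X2,  2 = 2.
Bind X2 := cons(e,n); substituting into the one remaining equation that mentions X2 gives: f(2,cons(e,n)) = T.
Delete trivial equation 2 = 2.
Decompose f/2: f(k,one) = f(k,one),  cons(e,f(2,cons(n,one))) = cons(e,L).
Delete trivial equation f(k,one) = f(k,one).
Decompose cons/2: e = e,  f(2,cons(n,one)) = L.
Delete trivial equation e = e.
Bind L := f(2,cons(n,one)); no other remaining equation mentions L.
Bind T := f(2,cons(e,n)).
MGU = { P -> 2, X2 -> cons(e,n), L -> f(2,cons(n,one)), T -> f(2,cons(e,n)) }, so T -> f(2,cons(e,n)).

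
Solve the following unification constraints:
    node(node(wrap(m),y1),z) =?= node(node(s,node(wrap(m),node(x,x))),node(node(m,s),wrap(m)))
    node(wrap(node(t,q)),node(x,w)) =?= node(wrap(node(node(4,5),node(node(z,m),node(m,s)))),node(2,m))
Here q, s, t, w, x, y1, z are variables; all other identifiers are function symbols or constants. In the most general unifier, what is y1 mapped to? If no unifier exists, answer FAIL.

Decompose node/2: node(wrap(m),y1) =?= node(s,node(wrap(m),node(x,x))),  z =?= node(node(m,s),wrap(m)).
Decompose node/2: wrap(m) =?= s,  y1 =?= node(wrap(m),node(x,x)).
Bind s := wrap(m); substituting into the 2 remaining equations that mention s gives: z =?= node(node(m,wrap(m)),wrap(m)),  node(wrap(node(t,q)),node(x,w)) =?= node(wrap(node(node(4,5),node(node(z,m),node(m,wrap(m))))),node(2,m)).
Bind y1 := node(wrap(m),node(x,x)); no other remaining equation mentions y1.
Bind z := node(node(m,wrap(m)),wrap(m)); substituting into the remaining equation gives: node(wrap(node(t,q)),node(x,w)) =?= node(wrap(node(node(4,5),node(node(node(node(m,wrap(m)),wrap(m)),m),node(m,wrap(m))))),node(2,m)).
Decompose node/2: wrap(node(t,q)) =?= wrap(node(node(4,5),node(node(node(node(m,wrap(m)),wrap(m)),m),node(m,wrap(m))))),  node(x,w) =?= node(2,m).
Decompose wrap/1: node(t,q) =?= node(node(4,5),node(node(node(node(m,wrap(m)),wrap(m)),m),node(m,wrap(m)))).
Decompose node/2: t =?= node(4,5),  q =?= node(node(node(node(m,wrap(m)),wrap(m)),m),node(m,wrap(m))).
Bind t := node(4,5); no other remaining equation mentions t.
Bind q := node(node(node(node(m,wrap(m)),wrap(m)),m),node(m,wrap(m))); no other remaining equation mentions q.
Decompose node/2: x =?= 2,  w =?= m.
Bind x := 2; no other remaining equation mentions x. Substituting into the earlier binding gives y1 := node(wrap(m),node(2,2)).
Bind w := m.
MGU = { s ↦ wrap(m), y1 ↦ node(wrap(m),node(2,2)), z ↦ node(node(m,wrap(m)),wrap(m)), t ↦ node(4,5), q ↦ node(node(node(node(m,wrap(m)),wrap(m)),m),node(m,wrap(m))), x ↦ 2, w ↦ m }, so y1 ↦ node(wrap(m),node(2,2)).

node(wrap(m),node(2,2))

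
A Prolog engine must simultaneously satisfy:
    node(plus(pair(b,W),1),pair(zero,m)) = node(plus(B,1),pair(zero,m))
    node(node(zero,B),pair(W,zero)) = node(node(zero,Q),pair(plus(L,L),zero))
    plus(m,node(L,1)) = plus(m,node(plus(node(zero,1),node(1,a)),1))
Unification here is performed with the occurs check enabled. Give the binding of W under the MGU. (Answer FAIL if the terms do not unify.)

plus(plus(node(zero,1),node(1,a)),plus(node(zero,1),node(1,a)))

Decompose node/2: plus(pair(b,W),1) = plus(B,1),  pair(zero,m) = pair(zero,m).
Decompose plus/2: pair(b,W) = B,  1 = 1.
Bind B := pair(b,W); substituting into the one remaining equation that mentions B gives: node(node(zero,pair(b,W)),pair(W,zero)) = node(node(zero,Q),pair(plus(L,L),zero)).
Delete trivial equation 1 = 1.
Delete trivial equation pair(zero,m) = pair(zero,m).
Decompose node/2: node(zero,pair(b,W)) = node(zero,Q),  pair(W,zero) = pair(plus(L,L),zero).
Decompose node/2: zero = zero,  pair(b,W) = Q.
Delete trivial equation zero = zero.
Bind Q := pair(b,W); no other remaining equation mentions Q.
Decompose pair/2: W = plus(L,L),  zero = zero.
Bind W := plus(L,L); no other remaining equation mentions W. Substituting into the earlier bindings gives B := pair(b,plus(L,L)), Q := pair(b,plus(L,L)).
Delete trivial equation zero = zero.
Decompose plus/2: m = m,  node(L,1) = node(plus(node(zero,1),node(1,a)),1).
Delete trivial equation m = m.
Decompose node/2: L = plus(node(zero,1),node(1,a)),  1 = 1.
Bind L := plus(node(zero,1),node(1,a)); no other remaining equation mentions L. Substituting into the earlier bindings gives B := pair(b,plus(plus(node(zero,1),node(1,a)),plus(node(zero,1),node(1,a)))), Q := pair(b,plus(plus(node(zero,1),node(1,a)),plus(node(zero,1),node(1,a)))), W := plus(plus(node(zero,1),node(1,a)),plus(node(zero,1),node(1,a))).
Delete trivial equation 1 = 1.
MGU = { B = pair(b,plus(plus(node(zero,1),node(1,a)),plus(node(zero,1),node(1,a)))), Q = pair(b,plus(plus(node(zero,1),node(1,a)),plus(node(zero,1),node(1,a)))), W = plus(plus(node(zero,1),node(1,a)),plus(node(zero,1),node(1,a))), L = plus(node(zero,1),node(1,a)) }, so W = plus(plus(node(zero,1),node(1,a)),plus(node(zero,1),node(1,a))).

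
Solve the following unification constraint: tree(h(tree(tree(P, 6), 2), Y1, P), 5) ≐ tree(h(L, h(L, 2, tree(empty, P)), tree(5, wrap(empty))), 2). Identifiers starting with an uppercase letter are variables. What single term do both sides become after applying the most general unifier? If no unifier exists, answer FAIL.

FAIL

Decompose tree/2: h(tree(tree(P, 6), 2), Y1, P) ≐ h(L, h(L, 2, tree(empty, P)), tree(5, wrap(empty))),  5 ≐ 2.
Decompose h/3: tree(tree(P, 6), 2) ≐ L,  Y1 ≐ h(L, 2, tree(empty, P)),  P ≐ tree(5, wrap(empty)).
Bind L := tree(tree(P, 6), 2); substituting into the one remaining equation that mentions L gives: Y1 ≐ h(tree(tree(P, 6), 2), 2, tree(empty, P)).
Bind Y1 := h(tree(tree(P, 6), 2), 2, tree(empty, P)); no other remaining equation mentions Y1.
Bind P := tree(5, wrap(empty)); no other remaining equation mentions P. Substituting into the earlier bindings gives L := tree(tree(tree(5, wrap(empty)), 6), 2), Y1 := h(tree(tree(tree(5, wrap(empty)), 6), 2), 2, tree(empty, tree(5, wrap(empty)))).
Clash: constants 5 and 2 differ; no unifier exists.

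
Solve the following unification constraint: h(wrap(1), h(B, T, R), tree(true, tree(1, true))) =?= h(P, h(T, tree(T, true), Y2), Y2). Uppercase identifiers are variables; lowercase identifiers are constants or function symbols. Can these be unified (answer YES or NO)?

NO

Decompose h/3: wrap(1) =?= P,  h(B, T, R) =?= h(T, tree(T, true), Y2),  tree(true, tree(1, true)) =?= Y2.
Bind P := wrap(1); no other remaining equation mentions P.
Decompose h/3: B =?= T,  T =?= tree(T, true),  R =?= Y2.
Bind B := T; no other remaining equation mentions B.
Occurs check fails: T occurs in tree(T, true); the equation T =?= tree(T, true) has no finite solution.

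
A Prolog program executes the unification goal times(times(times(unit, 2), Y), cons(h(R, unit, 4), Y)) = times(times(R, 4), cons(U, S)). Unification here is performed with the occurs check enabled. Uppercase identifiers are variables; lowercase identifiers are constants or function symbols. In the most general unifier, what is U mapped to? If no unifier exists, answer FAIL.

Decompose times/2: times(times(unit, 2), Y) = times(R, 4),  cons(h(R, unit, 4), Y) = cons(U, S).
Decompose times/2: times(unit, 2) = R,  Y = 4.
Bind R := times(unit, 2); substituting into the one remaining equation that mentions R gives: cons(h(times(unit, 2), unit, 4), Y) = cons(U, S).
Bind Y := 4; substituting into the remaining equation gives: cons(h(times(unit, 2), unit, 4), 4) = cons(U, S).
Decompose cons/2: h(times(unit, 2), unit, 4) = U,  4 = S.
Bind U := h(times(unit, 2), unit, 4); no other remaining equation mentions U.
Bind S := 4.
MGU = { R = times(unit, 2), Y = 4, U = h(times(unit, 2), unit, 4), S = 4 }, so U = h(times(unit, 2), unit, 4).

h(times(unit, 2), unit, 4)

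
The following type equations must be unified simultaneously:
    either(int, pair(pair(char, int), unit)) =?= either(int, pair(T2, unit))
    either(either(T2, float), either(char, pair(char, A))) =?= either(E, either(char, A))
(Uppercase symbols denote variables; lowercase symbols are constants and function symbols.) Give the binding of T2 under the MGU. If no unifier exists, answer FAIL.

Decompose either/2: int =?= int,  pair(pair(char, int), unit) =?= pair(T2, unit).
Delete trivial equation int =?= int.
Decompose pair/2: pair(char, int) =?= T2,  unit =?= unit.
Bind T2 := pair(char, int); substituting into the one remaining equation that mentions T2 gives: either(either(pair(char, int), float), either(char, pair(char, A))) =?= either(E, either(char, A)).
Delete trivial equation unit =?= unit.
Decompose either/2: either(pair(char, int), float) =?= E,  either(char, pair(char, A)) =?= either(char, A).
Bind E := either(pair(char, int), float); no other remaining equation mentions E.
Decompose either/2: char =?= char,  pair(char, A) =?= A.
Delete trivial equation char =?= char.
Occurs check fails: A occurs in pair(char, A); the equation A =?= pair(char, A) has no finite solution.

FAIL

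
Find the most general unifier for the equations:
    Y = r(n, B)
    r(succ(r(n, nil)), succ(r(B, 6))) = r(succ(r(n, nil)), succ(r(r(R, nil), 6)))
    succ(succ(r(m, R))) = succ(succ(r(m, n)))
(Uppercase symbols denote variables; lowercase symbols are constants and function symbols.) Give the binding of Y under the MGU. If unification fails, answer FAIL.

r(n, r(n, nil))

Bind Y := r(n, B); no other remaining equation mentions Y.
Decompose r/2: succ(r(n, nil)) = succ(r(n, nil)),  succ(r(B, 6)) = succ(r(r(R, nil), 6)).
Delete trivial equation succ(r(n, nil)) = succ(r(n, nil)).
Decompose succ/1: r(B, 6) = r(r(R, nil), 6).
Decompose r/2: B = r(R, nil),  6 = 6.
Bind B := r(R, nil); no other remaining equation mentions B. Substituting into the earlier binding gives Y := r(n, r(R, nil)).
Delete trivial equation 6 = 6.
Decompose succ/1: succ(r(m, R)) = succ(r(m, n)).
Decompose succ/1: r(m, R) = r(m, n).
Decompose r/2: m = m,  R = n.
Delete trivial equation m = m.
Bind R := n. Substituting into the earlier bindings gives Y := r(n, r(n, nil)), B := r(n, nil).
MGU = { Y ↦ r(n, r(n, nil)), B ↦ r(n, nil), R ↦ n }, so Y ↦ r(n, r(n, nil)).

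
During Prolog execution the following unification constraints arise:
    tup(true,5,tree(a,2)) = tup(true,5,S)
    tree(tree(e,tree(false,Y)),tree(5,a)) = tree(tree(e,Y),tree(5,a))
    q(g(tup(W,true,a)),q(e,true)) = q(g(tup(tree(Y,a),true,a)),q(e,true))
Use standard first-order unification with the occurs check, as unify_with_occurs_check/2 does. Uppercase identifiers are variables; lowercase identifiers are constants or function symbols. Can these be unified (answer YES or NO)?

NO

Decompose tup/3: true = true,  5 = 5,  tree(a,2) = S.
Delete trivial equation true = true.
Delete trivial equation 5 = 5.
Bind S := tree(a,2); no other remaining equation mentions S.
Decompose tree/2: tree(e,tree(false,Y)) = tree(e,Y),  tree(5,a) = tree(5,a).
Decompose tree/2: e = e,  tree(false,Y) = Y.
Delete trivial equation e = e.
Occurs check fails: Y occurs in tree(false,Y); the equation Y = tree(false,Y) has no finite solution.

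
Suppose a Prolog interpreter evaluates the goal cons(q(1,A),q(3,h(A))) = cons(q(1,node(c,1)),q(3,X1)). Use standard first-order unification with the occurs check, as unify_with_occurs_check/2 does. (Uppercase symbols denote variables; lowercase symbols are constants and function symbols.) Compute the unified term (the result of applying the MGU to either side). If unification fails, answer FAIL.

cons(q(1,node(c,1)),q(3,h(node(c,1))))

Decompose cons/2: q(1,A) = q(1,node(c,1)),  q(3,h(A)) = q(3,X1).
Decompose q/2: 1 = 1,  A = node(c,1).
Delete trivial equation 1 = 1.
Bind A := node(c,1); substituting into the remaining equation gives: q(3,h(node(c,1))) = q(3,X1).
Decompose q/2: 3 = 3,  h(node(c,1)) = X1.
Delete trivial equation 3 = 3.
Bind X1 := h(node(c,1)).
Applying the MGU to either side gives cons(q(1,node(c,1)),q(3,h(node(c,1)))).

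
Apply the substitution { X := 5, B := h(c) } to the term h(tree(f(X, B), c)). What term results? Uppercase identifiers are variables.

h(tree(f(5, h(c)), c))

Replace each occurrence of X with 5.
Replace each occurrence of B with h(c).
Result: h(tree(f(5, h(c)), c)).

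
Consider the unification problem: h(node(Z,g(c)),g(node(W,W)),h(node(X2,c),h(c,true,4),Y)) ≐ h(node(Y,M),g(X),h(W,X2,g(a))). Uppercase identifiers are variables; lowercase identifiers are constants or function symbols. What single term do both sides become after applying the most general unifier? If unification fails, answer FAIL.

h(node(g(a),g(c)),g(node(node(h(c,true,4),c),node(h(c,true,4),c))),h(node(h(c,true,4),c),h(c,true,4),g(a)))

Decompose h/3: node(Z,g(c)) ≐ node(Y,M),  g(node(W,W)) ≐ g(X),  h(node(X2,c),h(c,true,4),Y) ≐ h(W,X2,g(a)).
Decompose node/2: Z ≐ Y,  g(c) ≐ M.
Bind Z := Y; no other remaining equation mentions Z.
Bind M := g(c); no other remaining equation mentions M.
Decompose g/1: node(W,W) ≐ X.
Bind X := node(W,W); no other remaining equation mentions X.
Decompose h/3: node(X2,c) ≐ W,  h(c,true,4) ≐ X2,  Y ≐ g(a).
Bind W := node(X2,c); no other remaining equation mentions W. Substituting into the earlier binding gives X := node(node(X2,c),node(X2,c)).
Bind X2 := h(c,true,4); no other remaining equation mentions X2. Substituting into the earlier bindings gives X := node(node(h(c,true,4),c),node(h(c,true,4),c)), W := node(h(c,true,4),c).
Bind Y := g(a). Substituting into the earlier binding gives Z := g(a).
Applying the MGU to either side gives h(node(g(a),g(c)),g(node(node(h(c,true,4),c),node(h(c,true,4),c))),h(node(h(c,true,4),c),h(c,true,4),g(a))).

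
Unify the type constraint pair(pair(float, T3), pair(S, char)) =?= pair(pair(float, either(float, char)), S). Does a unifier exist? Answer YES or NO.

Decompose pair/2: pair(float, T3) =?= pair(float, either(float, char)),  pair(S, char) =?= S.
Decompose pair/2: float =?= float,  T3 =?= either(float, char).
Delete trivial equation float =?= float.
Bind T3 := either(float, char); no other remaining equation mentions T3.
Occurs check fails: S occurs in pair(S, char); the equation S =?= pair(S, char) has no finite solution.

NO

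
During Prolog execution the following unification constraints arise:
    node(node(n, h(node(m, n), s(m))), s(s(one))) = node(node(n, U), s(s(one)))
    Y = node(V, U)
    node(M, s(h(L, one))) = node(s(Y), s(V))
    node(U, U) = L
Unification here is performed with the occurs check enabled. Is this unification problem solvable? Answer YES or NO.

Decompose node/2: node(n, h(node(m, n), s(m))) = node(n, U),  s(s(one)) = s(s(one)).
Decompose node/2: n = n,  h(node(m, n), s(m)) = U.
Delete trivial equation n = n.
Bind U := h(node(m, n), s(m)); substituting into the 2 remaining equations that mention U gives: Y = node(V, h(node(m, n), s(m))),  node(h(node(m, n), s(m)), h(node(m, n), s(m))) = L.
Delete trivial equation s(s(one)) = s(s(one)).
Bind Y := node(V, h(node(m, n), s(m))); substituting into the one remaining equation that mentions Y gives: node(M, s(h(L, one))) = node(s(node(V, h(node(m, n), s(m)))), s(V)).
Decompose node/2: M = s(node(V, h(node(m, n), s(m)))),  s(h(L, one)) = s(V).
Bind M := s(node(V, h(node(m, n), s(m)))); no other remaining equation mentions M.
Decompose s/1: h(L, one) = V.
Bind V := h(L, one); no other remaining equation mentions V. Substituting into the earlier bindings gives Y := node(h(L, one), h(node(m, n), s(m))), M := s(node(h(L, one), h(node(m, n), s(m)))).
Bind L := node(h(node(m, n), s(m)), h(node(m, n), s(m))). Substituting into the earlier bindings gives Y := node(h(node(h(node(m, n), s(m)), h(node(m, n), s(m))), one), h(node(m, n), s(m))), M := s(node(h(node(h(node(m, n), s(m)), h(node(m, n), s(m))), one), h(node(m, n), s(m)))), V := h(node(h(node(m, n), s(m)), h(node(m, n), s(m))), one).
No equations remain and no clash or occurs-check failure arose, so a unifier exists.

YES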